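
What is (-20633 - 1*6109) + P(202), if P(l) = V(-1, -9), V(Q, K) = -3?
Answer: -26745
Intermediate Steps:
P(l) = -3
(-20633 - 1*6109) + P(202) = (-20633 - 1*6109) - 3 = (-20633 - 6109) - 3 = -26742 - 3 = -26745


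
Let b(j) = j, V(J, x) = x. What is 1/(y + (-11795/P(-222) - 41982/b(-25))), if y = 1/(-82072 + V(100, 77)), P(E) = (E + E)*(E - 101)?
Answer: 58795334700/98728993282831 ≈ 0.00059552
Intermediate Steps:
P(E) = 2*E*(-101 + E) (P(E) = (2*E)*(-101 + E) = 2*E*(-101 + E))
y = -1/81995 (y = 1/(-82072 + 77) = 1/(-81995) = -1/81995 ≈ -1.2196e-5)
1/(y + (-11795/P(-222) - 41982/b(-25))) = 1/(-1/81995 + (-11795*(-1/(444*(-101 - 222))) - 41982/(-25))) = 1/(-1/81995 + (-11795/(2*(-222)*(-323)) - 41982*(-1/25))) = 1/(-1/81995 + (-11795/143412 + 41982/25)) = 1/(-1/81995 + 6020427709/3585300) = 1/(98728993282831/58795334700) = 58795334700/98728993282831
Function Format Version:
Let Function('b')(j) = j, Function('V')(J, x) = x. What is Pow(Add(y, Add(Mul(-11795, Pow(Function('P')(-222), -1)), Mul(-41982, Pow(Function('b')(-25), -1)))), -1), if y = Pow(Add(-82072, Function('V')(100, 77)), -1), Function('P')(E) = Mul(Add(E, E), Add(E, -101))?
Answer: Rational(58795334700, 98728993282831) ≈ 0.00059552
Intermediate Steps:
Function('P')(E) = Mul(2, E, Add(-101, E)) (Function('P')(E) = Mul(Mul(2, E), Add(-101, E)) = Mul(2, E, Add(-101, E)))
y = Rational(-1, 81995) (y = Pow(Add(-82072, 77), -1) = Pow(-81995, -1) = Rational(-1, 81995) ≈ -1.2196e-5)
Pow(Add(y, Add(Mul(-11795, Pow(Function('P')(-222), -1)), Mul(-41982, Pow(Function('b')(-25), -1)))), -1) = Pow(Add(Rational(-1, 81995), Add(Mul(-11795, Pow(Mul(2, -222, Add(-101, -222)), -1)), Mul(-41982, Pow(-25, -1)))), -1) = Pow(Add(Rational(-1, 81995), Add(Mul(-11795, Pow(Mul(2, -222, -323), -1)), Mul(-41982, Rational(-1, 25)))), -1) = Pow(Add(Rational(-1, 81995), Add(Mul(-11795, Pow(143412, -1)), Rational(41982, 25))), -1) = Pow(Add(Rational(-1, 81995), Add(Mul(-11795, Rational(1, 143412)), Rational(41982, 25))), -1) = Pow(Add(Rational(-1, 81995), Add(Rational(-11795, 143412), Rational(41982, 25))), -1) = Pow(Add(Rational(-1, 81995), Rational(6020427709, 3585300)), -1) = Pow(Rational(98728993282831, 58795334700), -1) = Rational(58795334700, 98728993282831)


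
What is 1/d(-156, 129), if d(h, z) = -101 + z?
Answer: 1/28 ≈ 0.035714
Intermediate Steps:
1/d(-156, 129) = 1/(-101 + 129) = 1/28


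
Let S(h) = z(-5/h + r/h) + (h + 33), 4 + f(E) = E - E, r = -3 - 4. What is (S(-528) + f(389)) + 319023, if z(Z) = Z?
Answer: 14015057/44 ≈ 3.1852e+5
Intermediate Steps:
r = -7
f(E) = -4 (f(E) = -4 + (E - E) = -4 + 0 = -4)
S(h) = 33 + h - 12/h (S(h) = (-5/h - 7/h) + (h + 33) = -12/h + (33 + h) = 33 + h - 12/h)
(S(-528) + f(389)) + 319023 = ((33 - 528 - 12/(-528)) - 4) + 319023 = ((33 - 528 - 12*(-1/528)) - 4) + 319023 = ((33 - 528 + 1/44) - 4) + 319023 = (-21779/44 - 4) + 319023 = -21955/44 + 319023 = 14015057/44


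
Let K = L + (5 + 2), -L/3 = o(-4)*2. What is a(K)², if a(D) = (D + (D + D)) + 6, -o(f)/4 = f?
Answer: 68121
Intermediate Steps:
o(f) = -4*f
L = -96 (L = -3*(-4*(-4))*2 = -48*2 = -3*32 = -96)
K = -89 (K = -96 + (5 + 2) = -96 + 7 = -89)
a(D) = 6 + 3*D (a(D) = (D + 2*D) + 6 = 3*D + 6 = 6 + 3*D)
a(K)² = (6 + 3*(-89))² = (6 - 267)² = (-261)² = 68121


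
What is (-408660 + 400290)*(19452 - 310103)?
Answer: 2432748870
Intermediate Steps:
(-408660 + 400290)*(19452 - 310103) = -8370*(-290651) = 2432748870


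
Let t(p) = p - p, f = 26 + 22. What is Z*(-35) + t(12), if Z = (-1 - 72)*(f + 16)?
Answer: 163520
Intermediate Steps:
f = 48
t(p) = 0
Z = -4672 (Z = (-1 - 72)*(48 + 16) = -73*64 = -4672)
Z*(-35) + t(12) = -4672*(-35) + 0 = 163520 + 0 = 163520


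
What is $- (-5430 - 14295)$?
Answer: $19725$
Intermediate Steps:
$- (-5430 - 14295) = \left(-1\right) \left(-19725\right) = 19725$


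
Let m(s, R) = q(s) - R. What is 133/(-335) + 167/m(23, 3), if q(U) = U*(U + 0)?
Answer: -14013/176210 ≈ -0.079524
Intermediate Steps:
q(U) = U² (q(U) = U*U = U²)
m(s, R) = s² - R
133/(-335) + 167/m(23, 3) = 133/(-335) + 167/(23² - 1*3) = 133*(-1/335) + 167/(529 - 3) = -133/335 + 167/526 = -14013/176210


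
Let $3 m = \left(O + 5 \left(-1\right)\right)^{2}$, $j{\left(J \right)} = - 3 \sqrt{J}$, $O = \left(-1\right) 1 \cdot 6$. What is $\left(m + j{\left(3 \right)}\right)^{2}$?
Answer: $\frac{14884}{9} - 242 \sqrt{3} \approx 1234.6$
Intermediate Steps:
$O = -6$ ($O = \left(-1\right) 6 = -6$)
$m = \frac{121}{3}$ ($m = \frac{\left(-6 + 5 \left(-1\right)\right)^{2}}{3} = \frac{\left(-6 - 5\right)^{2}}{3} = \frac{\left(-11\right)^{2}}{3} = \frac{1}{3} \cdot 121 = \frac{121}{3} \approx 40.333$)
$\left(m + j{\left(3 \right)}\right)^{2} = \left(\frac{121}{3} - 3 \sqrt{3}\right)^{2}$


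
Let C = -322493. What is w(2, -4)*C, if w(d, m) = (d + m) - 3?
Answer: 1612465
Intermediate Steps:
w(d, m) = -3 + d + m
w(2, -4)*C = (-3 + 2 - 4)*(-322493) = -5*(-322493) = 1612465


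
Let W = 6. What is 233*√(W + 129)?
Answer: 699*√15 ≈ 2707.2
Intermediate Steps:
233*√(W + 129) = 233*√(6 + 129) = 233*√135 = 233*(3*√15) = 699*√15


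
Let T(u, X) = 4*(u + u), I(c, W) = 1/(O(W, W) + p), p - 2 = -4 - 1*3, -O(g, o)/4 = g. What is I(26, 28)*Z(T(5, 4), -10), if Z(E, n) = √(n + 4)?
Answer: -I*√6/117 ≈ -0.020936*I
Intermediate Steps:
O(g, o) = -4*g
p = -5 (p = 2 + (-4 - 1*3) = 2 + (-4 - 3) = 2 - 7 = -5)
I(c, W) = 1/(-5 - 4*W) (I(c, W) = 1/(-4*W - 5) = 1/(-5 - 4*W))
T(u, X) = 8*u (T(u, X) = 4*(2*u) = 8*u)
Z(E, n) = √(4 + n)
I(26, 28)*Z(T(5, 4), -10) = (-1/(5 + 4*28))*√(4 - 10) = (-1/(5 + 112))*√(-6) = (-1/117)*(I*√6) = (-1*1/117)*(I*√6) = -I*√6/117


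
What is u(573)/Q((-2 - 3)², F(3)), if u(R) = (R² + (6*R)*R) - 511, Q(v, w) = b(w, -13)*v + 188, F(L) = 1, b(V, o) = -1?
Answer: 2297792/163 ≈ 14097.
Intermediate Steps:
Q(v, w) = 188 - v (Q(v, w) = -v + 188 = 188 - v)
u(R) = -511 + 7*R² (u(R) = (R² + 6*R²) - 511 = 7*R² - 511 = -511 + 7*R²)
u(573)/Q((-2 - 3)², F(3)) = (-511 + 7*573²)/(188 - (-2 - 3)²) = (-511 + 7*328329)/(188 - 1*(-5)²) = (-511 + 2298303)/(188 - 1*25) = 2297792/(188 - 25) = 2297792/163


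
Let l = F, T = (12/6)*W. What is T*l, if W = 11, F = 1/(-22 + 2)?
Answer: -11/10 ≈ -1.1000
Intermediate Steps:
F = -1/20 (F = 1/(-20) = -1/20 ≈ -0.050000)
T = 22 (T = (12/6)*11 = (12*(⅙))*11 = 2*11 = 22)
l = -1/20 ≈ -0.050000
T*l = 22*(-1/20) = -11/10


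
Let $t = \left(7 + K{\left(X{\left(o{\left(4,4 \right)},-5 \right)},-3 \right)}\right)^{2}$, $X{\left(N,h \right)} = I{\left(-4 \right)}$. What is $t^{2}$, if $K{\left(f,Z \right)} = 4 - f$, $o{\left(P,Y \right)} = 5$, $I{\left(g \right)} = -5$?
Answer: $65536$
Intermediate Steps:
$X{\left(N,h \right)} = -5$
$t = 256$ ($t = \left(7 + \left(4 - -5\right)\right)^{2} = \left(7 + \left(4 + 5\right)\right)^{2} = \left(7 + 9\right)^{2} = 16^{2} = 256$)
$t^{2} = 256^{2} = 65536$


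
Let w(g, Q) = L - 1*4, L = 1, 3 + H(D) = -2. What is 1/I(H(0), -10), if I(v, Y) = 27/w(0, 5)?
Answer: -⅑ ≈ -0.11111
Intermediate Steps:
H(D) = -5 (H(D) = -3 - 2 = -5)
w(g, Q) = -3 (w(g, Q) = 1 - 1*4 = 1 - 4 = -3)
I(v, Y) = -9 (I(v, Y) = 27/(-3) = 27*(-⅓) = -9)
1/I(H(0), -10) = 1/(-9) = -⅑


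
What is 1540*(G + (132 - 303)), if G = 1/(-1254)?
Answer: -15010450/57 ≈ -2.6334e+5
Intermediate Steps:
G = -1/1254 ≈ -0.00079745
1540*(G + (132 - 303)) = 1540*(-1/1254 + (132 - 303)) = 1540*(-1/1254 - 171) = 1540*(-214435/1254) = -15010450/57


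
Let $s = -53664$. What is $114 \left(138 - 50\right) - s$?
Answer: $63696$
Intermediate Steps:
$114 \left(138 - 50\right) - s = 114 \left(138 - 50\right) - -53664 = 114 \cdot 88 + 53664 = 10032 + 53664 = 63696$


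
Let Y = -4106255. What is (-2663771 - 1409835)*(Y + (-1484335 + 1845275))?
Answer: 15256937655890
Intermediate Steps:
(-2663771 - 1409835)*(Y + (-1484335 + 1845275)) = (-2663771 - 1409835)*(-4106255 + (-1484335 + 1845275)) = -4073606*(-4106255 + 360940) = -4073606*(-3745315) = 15256937655890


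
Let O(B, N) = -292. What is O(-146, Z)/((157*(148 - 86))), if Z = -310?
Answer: -146/4867 ≈ -0.029998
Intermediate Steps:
O(-146, Z)/((157*(148 - 86))) = -292*1/(157*(148 - 86)) = -292/(157*62) = -292/9734 = -292*1/9734 = -146/4867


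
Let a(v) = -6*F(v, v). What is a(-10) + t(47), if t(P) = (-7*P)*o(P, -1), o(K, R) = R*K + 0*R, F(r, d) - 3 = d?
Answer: 15505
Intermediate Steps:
F(r, d) = 3 + d
o(K, R) = K*R (o(K, R) = K*R + 0 = K*R)
a(v) = -18 - 6*v (a(v) = -6*(3 + v) = -18 - 6*v)
t(P) = 7*P² (t(P) = (-7*P)*(P*(-1)) = (-7*P)*(-P) = 7*P²)
a(-10) + t(47) = (-18 - 6*(-10)) + 7*47² = (-18 + 60) + 7*2209 = 42 + 15463 = 15505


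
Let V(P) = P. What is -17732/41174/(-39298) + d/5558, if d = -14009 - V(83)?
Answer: -407170437713/160592043311 ≈ -2.5354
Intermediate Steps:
d = -14092 (d = -14009 - 1*83 = -14009 - 83 = -14092)
-17732/41174/(-39298) + d/5558 = -17732/41174/(-39298) - 14092/5558 = -17732*1/41174*(-1/39298) - 14092*1/5558 = -8866/20587*(-1/39298) - 7046/2779 = 4433/404513963 - 7046/2779 = -407170437713/160592043311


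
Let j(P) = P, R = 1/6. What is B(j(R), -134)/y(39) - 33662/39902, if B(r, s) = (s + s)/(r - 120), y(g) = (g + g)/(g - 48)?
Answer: -205441169/186481997 ≈ -1.1017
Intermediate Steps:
y(g) = 2*g/(-48 + g) (y(g) = (2*g)/(-48 + g) = 2*g/(-48 + g))
R = ⅙ ≈ 0.16667
B(r, s) = 2*s/(-120 + r) (B(r, s) = (2*s)/(-120 + r) = 2*s/(-120 + r))
B(j(R), -134)/y(39) - 33662/39902 = (2*(-134)/(-120 + ⅙))/((2*39/(-48 + 39))) - 33662/39902 = (2*(-134)/(-719/6))/((2*39/(-9))) - 33662*1/39902 = (2*(-134)*(-6/719))/((2*39*(-⅑))) - 16831/19951 = 1608/(719*(-26/3)) - 16831/19951 = (1608/719)*(-3/26) - 16831/19951 = -2412/9347 - 16831/19951 = -205441169/186481997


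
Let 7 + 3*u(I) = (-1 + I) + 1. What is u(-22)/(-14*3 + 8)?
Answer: 29/102 ≈ 0.28431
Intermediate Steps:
u(I) = -7/3 + I/3 (u(I) = -7/3 + ((-1 + I) + 1)/3 = -7/3 + I/3)
u(-22)/(-14*3 + 8) = (-7/3 + (⅓)*(-22))/(-14*3 + 8) = (-7/3 - 22/3)/(-42 + 8) = -29/3/(-34) = -29/3*(-1/34) = 29/102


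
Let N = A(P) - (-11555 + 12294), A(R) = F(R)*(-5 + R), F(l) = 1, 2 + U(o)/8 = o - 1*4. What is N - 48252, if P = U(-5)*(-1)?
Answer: -48908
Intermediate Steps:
U(o) = -48 + 8*o (U(o) = -16 + 8*(o - 1*4) = -16 + 8*(o - 4) = -16 + 8*(-4 + o) = -16 + (-32 + 8*o) = -48 + 8*o)
P = 88 (P = (-48 + 8*(-5))*(-1) = (-48 - 40)*(-1) = -88*(-1) = 88)
A(R) = -5 + R (A(R) = 1*(-5 + R) = -5 + R)
N = -656 (N = (-5 + 88) - (-11555 + 12294) = 83 - 1*739 = 83 - 739 = -656)
N - 48252 = -656 - 48252 = -48908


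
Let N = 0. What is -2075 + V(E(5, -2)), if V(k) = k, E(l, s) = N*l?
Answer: -2075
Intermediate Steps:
E(l, s) = 0 (E(l, s) = 0*l = 0)
-2075 + V(E(5, -2)) = -2075 + 0 = -2075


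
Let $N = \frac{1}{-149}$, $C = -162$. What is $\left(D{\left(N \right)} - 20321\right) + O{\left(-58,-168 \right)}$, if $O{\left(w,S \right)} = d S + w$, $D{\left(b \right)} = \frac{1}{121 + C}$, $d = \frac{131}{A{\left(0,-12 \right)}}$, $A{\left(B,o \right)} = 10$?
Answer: $- \frac{4628864}{205} \approx -22580.0$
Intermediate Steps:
$N = - \frac{1}{149} \approx -0.0067114$
$d = \frac{131}{10} \approx 13.1$
$D{\left(b \right)} = - \frac{1}{41}$ ($D{\left(b \right)} = \frac{1}{121 - 162} = \frac{1}{-41} = - \frac{1}{41}$)
$O{\left(w,S \right)} = w + \frac{131 S}{10}$ ($O{\left(w,S \right)} = \frac{131 S}{10} + w = w + \frac{131 S}{10}$)
$\left(D{\left(N \right)} - 20321\right) + O{\left(-58,-168 \right)} = \left(- \frac{1}{41} - 20321\right) + \left(-58 + \frac{131}{10} \left(-168\right)\right) = - \frac{833162}{41} - \frac{11294}{5} = - \frac{4628864}{205}$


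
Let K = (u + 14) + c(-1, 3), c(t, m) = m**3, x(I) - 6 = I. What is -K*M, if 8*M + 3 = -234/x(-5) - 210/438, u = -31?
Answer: 21670/73 ≈ 296.85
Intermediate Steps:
x(I) = 6 + I
M = -2167/73 (M = -3/8 + (-234/(6 - 5) - 210/438)/8 = -3/8 + (-234/1 - 210*1/438)/8 = -3/8 + (-234*1 - 35/73)/8 = -3/8 + (-234 - 35/73)/8 = -3/8 + (1/8)*(-17117/73) = -3/8 - 17117/584 = -2167/73 ≈ -29.685)
K = 10 (K = (-31 + 14) + 3**3 = -17 + 27 = 10)
-K*M = -10*(-2167)/73 = -1*(-21670/73) = 21670/73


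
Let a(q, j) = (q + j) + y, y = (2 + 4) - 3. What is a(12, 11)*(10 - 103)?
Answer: -2418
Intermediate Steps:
y = 3 (y = 6 - 3 = 3)
a(q, j) = 3 + j + q (a(q, j) = (q + j) + 3 = (j + q) + 3 = 3 + j + q)
a(12, 11)*(10 - 103) = (3 + 11 + 12)*(10 - 103) = 26*(-93) = -2418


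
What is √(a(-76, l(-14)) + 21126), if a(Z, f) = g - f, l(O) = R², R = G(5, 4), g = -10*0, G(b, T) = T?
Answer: √21110 ≈ 145.29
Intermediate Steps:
g = 0
R = 4
l(O) = 16 (l(O) = 4² = 16)
a(Z, f) = -f (a(Z, f) = 0 - f = -f)
√(a(-76, l(-14)) + 21126) = √(-1*16 + 21126) = √(-16 + 21126) = √21110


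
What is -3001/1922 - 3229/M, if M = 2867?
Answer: -14810005/5510374 ≈ -2.6877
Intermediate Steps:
-3001/1922 - 3229/M = -3001/1922 - 3229/2867 = -14810005/5510374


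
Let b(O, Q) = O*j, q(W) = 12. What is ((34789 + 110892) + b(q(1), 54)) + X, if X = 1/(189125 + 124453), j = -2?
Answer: 45674830747/313578 ≈ 1.4566e+5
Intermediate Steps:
X = 1/313578 ≈ 3.1890e-6
b(O, Q) = -2*O (b(O, Q) = O*(-2) = -2*O)
((34789 + 110892) + b(q(1), 54)) + X = ((34789 + 110892) - 2*12) + 1/313578 = (145681 - 24) + 1/313578 = 145657 + 1/313578 = 45674830747/313578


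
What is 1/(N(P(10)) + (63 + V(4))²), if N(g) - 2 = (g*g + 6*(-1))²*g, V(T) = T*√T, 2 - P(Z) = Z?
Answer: -1/21869 ≈ -4.5727e-5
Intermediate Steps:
P(Z) = 2 - Z
V(T) = T^(3/2)
N(g) = 2 + g*(-6 + g²)² (N(g) = 2 + (g*g + 6*(-1))²*g = 2 + (g² - 6)²*g = 2 + (-6 + g²)²*g = 2 + g*(-6 + g²)²)
1/(N(P(10)) + (63 + V(4))²) = 1/((2 + (2 - 1*10)*(-6 + (2 - 1*10)²)²) + (63 + 4^(3/2))²) = 1/((2 + (2 - 10)*(-6 + (2 - 10)²)²) + (63 + 8)²) = 1/((2 - 8*(-6 + (-8)²)²) + 71²) = 1/((2 - 8*(-6 + 64)²) + 5041) = 1/((2 - 8*58²) + 5041) = 1/((2 - 8*3364) + 5041) = 1/((2 - 26912) + 5041) = 1/(-26910 + 5041) = 1/(-21869) = -1/21869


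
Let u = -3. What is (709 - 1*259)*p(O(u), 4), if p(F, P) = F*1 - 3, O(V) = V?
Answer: -2700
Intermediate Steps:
p(F, P) = -3 + F (p(F, P) = F - 3 = -3 + F)
(709 - 1*259)*p(O(u), 4) = (709 - 1*259)*(-3 - 3) = (709 - 259)*(-6) = 450*(-6) = -2700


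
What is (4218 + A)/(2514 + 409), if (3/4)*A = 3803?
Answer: 27866/8769 ≈ 3.1778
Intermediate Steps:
A = 15212/3 (A = (4/3)*3803 = 15212/3 ≈ 5070.7)
(4218 + A)/(2514 + 409) = (4218 + 15212/3)/(2514 + 409) = (27866/3)/2923 = (27866/3)*(1/2923) = 27866/8769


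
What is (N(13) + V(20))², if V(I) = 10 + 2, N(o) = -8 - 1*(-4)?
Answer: 64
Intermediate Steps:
N(o) = -4 (N(o) = -8 + 4 = -4)
V(I) = 12
(N(13) + V(20))² = (-4 + 12)² = 8² = 64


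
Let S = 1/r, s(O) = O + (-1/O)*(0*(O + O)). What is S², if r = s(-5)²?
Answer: 1/625 ≈ 0.0016000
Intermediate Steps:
s(O) = O (s(O) = O + (-1/O)*(0*(2*O)) = O - 1/O*0 = O + 0 = O)
r = 25 (r = (-5)² = 25)
S = 1/25 ≈ 0.040000
S² = (1/25)² = 1/625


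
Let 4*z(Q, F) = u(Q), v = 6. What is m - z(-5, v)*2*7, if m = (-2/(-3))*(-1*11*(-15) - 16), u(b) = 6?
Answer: 235/3 ≈ 78.333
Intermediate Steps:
z(Q, F) = 3/2 (z(Q, F) = (1/4)*6 = 3/2)
m = 298/3 (m = (-2*(-1/3))*(-11*(-15) - 16) = 2*(165 - 16)/3 = (2/3)*149 = 298/3 ≈ 99.333)
m - z(-5, v)*2*7 = 298/3 - (3/2)*2*7 = 298/3 - 3*7 = 298/3 - 1*21 = 298/3 - 21 = 235/3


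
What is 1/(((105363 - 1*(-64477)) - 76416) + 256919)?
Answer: 1/350343 ≈ 2.8543e-6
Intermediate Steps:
1/(((105363 - 1*(-64477)) - 76416) + 256919) = 1/(((105363 + 64477) - 76416) + 256919) = 1/((169840 - 76416) + 256919) = 1/(93424 + 256919) = 1/350343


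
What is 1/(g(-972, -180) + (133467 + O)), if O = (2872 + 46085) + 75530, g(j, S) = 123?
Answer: 1/258077 ≈ 3.8748e-6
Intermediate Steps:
O = 124487 (O = 48957 + 75530 = 124487)
1/(g(-972, -180) + (133467 + O)) = 1/(123 + (133467 + 124487)) = 1/(123 + 257954) = 1/258077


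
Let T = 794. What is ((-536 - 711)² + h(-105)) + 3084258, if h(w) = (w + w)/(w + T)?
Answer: 3196454753/689 ≈ 4.6393e+6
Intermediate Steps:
h(w) = 2*w/(794 + w) (h(w) = (w + w)/(w + 794) = (2*w)/(794 + w) = 2*w/(794 + w))
((-536 - 711)² + h(-105)) + 3084258 = ((-536 - 711)² + 2*(-105)/(794 - 105)) + 3084258 = ((-1247)² + 2*(-105)/689) + 3084258 = (1555009 + 2*(-105)*(1/689)) + 3084258 = (1555009 - 210/689) + 3084258 = 1071400991/689 + 3084258 = 3196454753/689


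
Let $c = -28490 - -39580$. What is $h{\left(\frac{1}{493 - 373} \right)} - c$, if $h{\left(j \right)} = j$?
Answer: $- \frac{1330799}{120} \approx -11090.0$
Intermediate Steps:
$c = 11090$ ($c = -28490 + 39580 = 11090$)
$h{\left(\frac{1}{493 - 373} \right)} - c = \frac{1}{493 - 373} - 11090 = \frac{1}{120} - 11090 = - \frac{1330799}{120}$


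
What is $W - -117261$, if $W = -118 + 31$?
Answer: $117174$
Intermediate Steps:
$W = -87$
$W - -117261 = -87 - -117261 = -87 + 117261 = 117174$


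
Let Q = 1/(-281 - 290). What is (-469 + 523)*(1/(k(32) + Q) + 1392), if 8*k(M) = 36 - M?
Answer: 42832260/569 ≈ 75276.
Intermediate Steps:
Q = -1/571 (Q = 1/(-571) = -1/571 ≈ -0.0017513)
k(M) = 9/2 - M/8 (k(M) = (36 - M)/8 = 9/2 - M/8)
(-469 + 523)*(1/(k(32) + Q) + 1392) = (-469 + 523)*(1/((9/2 - 1/8*32) - 1/571) + 1392) = 54*(1/((9/2 - 4) - 1/571) + 1392) = 54*(1/(1/2 - 1/571) + 1392) = 54*(1/(569/1142) + 1392) = 54*(1142/569 + 1392) = 54*(793190/569) = 42832260/569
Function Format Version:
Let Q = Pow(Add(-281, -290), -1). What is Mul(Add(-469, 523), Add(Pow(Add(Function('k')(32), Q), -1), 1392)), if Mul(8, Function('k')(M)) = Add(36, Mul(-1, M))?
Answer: Rational(42832260, 569) ≈ 75276.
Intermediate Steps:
Q = Rational(-1, 571) (Q = Pow(-571, -1) = Rational(-1, 571) ≈ -0.0017513)
Function('k')(M) = Add(Rational(9, 2), Mul(Rational(-1, 8), M)) (Function('k')(M) = Mul(Rational(1, 8), Add(36, Mul(-1, M))) = Add(Rational(9, 2), Mul(Rational(-1, 8), M)))
Mul(Add(-469, 523), Add(Pow(Add(Function('k')(32), Q), -1), 1392)) = Mul(Add(-469, 523), Add(Pow(Add(Add(Rational(9, 2), Mul(Rational(-1, 8), 32)), Rational(-1, 571)), -1), 1392)) = Mul(54, Add(Pow(Add(Add(Rational(9, 2), -4), Rational(-1, 571)), -1), 1392)) = Mul(54, Add(Pow(Add(Rational(1, 2), Rational(-1, 571)), -1), 1392)) = Mul(54, Add(Pow(Rational(569, 1142), -1), 1392)) = Mul(54, Add(Rational(1142, 569), 1392)) = Mul(54, Rational(793190, 569)) = Rational(42832260, 569)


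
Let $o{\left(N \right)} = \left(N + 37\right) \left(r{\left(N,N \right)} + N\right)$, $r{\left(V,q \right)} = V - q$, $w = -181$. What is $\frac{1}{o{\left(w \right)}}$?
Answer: $\frac{1}{26064} \approx 3.8367 \cdot 10^{-5}$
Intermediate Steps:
$o{\left(N \right)} = N \left(37 + N\right)$ ($o{\left(N \right)} = \left(N + 37\right) \left(\left(N - N\right) + N\right) = \left(37 + N\right) \left(0 + N\right) = \left(37 + N\right) N = N \left(37 + N\right)$)
$\frac{1}{o{\left(w \right)}} = \frac{1}{\left(-181\right) \left(37 - 181\right)} = \frac{1}{\left(-181\right) \left(-144\right)} = \frac{1}{26064}$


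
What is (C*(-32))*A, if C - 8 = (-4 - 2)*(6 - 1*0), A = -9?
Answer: -8064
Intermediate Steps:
C = -28 (C = 8 + (-4 - 2)*(6 - 1*0) = 8 - 6*(6 + 0) = 8 - 6*6 = 8 - 36 = -28)
(C*(-32))*A = -28*(-32)*(-9) = 896*(-9) = -8064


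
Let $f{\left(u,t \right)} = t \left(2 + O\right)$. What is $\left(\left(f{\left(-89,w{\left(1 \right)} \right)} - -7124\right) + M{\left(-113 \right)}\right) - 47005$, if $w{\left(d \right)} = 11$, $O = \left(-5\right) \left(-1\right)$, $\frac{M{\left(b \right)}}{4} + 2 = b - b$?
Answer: $-39812$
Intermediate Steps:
$M{\left(b \right)} = -8$ ($M{\left(b \right)} = -8 + 4 \left(b - b\right) = -8 + 4 \cdot 0 = -8 + 0 = -8$)
$O = 5$
$f{\left(u,t \right)} = 7 t$ ($f{\left(u,t \right)} = t \left(2 + 5\right) = t 7 = 7 t$)
$\left(\left(f{\left(-89,w{\left(1 \right)} \right)} - -7124\right) + M{\left(-113 \right)}\right) - 47005 = \left(\left(7 \cdot 11 - -7124\right) - 8\right) - 47005 = \left(\left(77 + 7124\right) - 8\right) - 47005 = \left(7201 - 8\right) - 47005 = 7193 - 47005 = -39812$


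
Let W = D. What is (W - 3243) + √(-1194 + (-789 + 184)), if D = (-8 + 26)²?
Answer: -2919 + I*√1799 ≈ -2919.0 + 42.415*I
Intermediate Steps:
D = 324 (D = 18² = 324)
W = 324
(W - 3243) + √(-1194 + (-789 + 184)) = (324 - 3243) + √(-1194 + (-789 + 184)) = -2919 + √(-1194 - 605) = -2919 + √(-1799) = -2919 + I*√1799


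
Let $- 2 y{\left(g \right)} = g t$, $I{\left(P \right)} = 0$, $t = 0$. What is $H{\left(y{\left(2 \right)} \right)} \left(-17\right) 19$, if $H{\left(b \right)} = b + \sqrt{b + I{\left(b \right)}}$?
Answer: $0$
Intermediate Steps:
$y{\left(g \right)} = 0$ ($y{\left(g \right)} = - \frac{g 0}{2} = \left(- \frac{1}{2}\right) 0 = 0$)
$H{\left(b \right)} = b + \sqrt{b}$ ($H{\left(b \right)} = b + \sqrt{b + 0} = b + \sqrt{b}$)
$H{\left(y{\left(2 \right)} \right)} \left(-17\right) 19 = \left(0 + \sqrt{0}\right) \left(-17\right) 19 = \left(0 + 0\right) \left(-17\right) 19 = 0 \left(-17\right) 19 = 0 \cdot 19 = 0$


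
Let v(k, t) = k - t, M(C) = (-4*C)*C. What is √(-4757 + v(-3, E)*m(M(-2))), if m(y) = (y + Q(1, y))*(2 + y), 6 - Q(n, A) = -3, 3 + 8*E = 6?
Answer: I*√20351/2 ≈ 71.328*I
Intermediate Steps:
E = 3/8 (E = -3/8 + (⅛)*6 = -3/8 + ¾ = 3/8 ≈ 0.37500)
M(C) = -4*C²
Q(n, A) = 9 (Q(n, A) = 6 - 1*(-3) = 6 + 3 = 9)
m(y) = (2 + y)*(9 + y) (m(y) = (y + 9)*(2 + y) = (9 + y)*(2 + y) = (2 + y)*(9 + y))
√(-4757 + v(-3, E)*m(M(-2))) = √(-4757 + (-3 - 1*3/8)*(18 + (-4*(-2)²)² + 11*(-4*(-2)²))) = √(-4757 + (-3 - 3/8)*(18 + (-4*4)² + 11*(-4*4))) = √(-4757 - 27*(18 + (-16)² + 11*(-16))/8) = √(-4757 - 27*(18 + 256 - 176)/8) = √(-4757 - 27/8*98) = √(-4757 - 1323/4) = √(-20351/4) = I*√20351/2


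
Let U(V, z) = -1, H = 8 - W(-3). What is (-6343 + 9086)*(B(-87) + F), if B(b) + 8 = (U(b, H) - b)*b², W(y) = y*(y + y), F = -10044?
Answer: 1757939326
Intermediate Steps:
W(y) = 2*y² (W(y) = y*(2*y) = 2*y²)
H = -10 (H = 8 - 2*(-3)² = 8 - 2*9 = 8 - 1*18 = 8 - 18 = -10)
B(b) = -8 + b²*(-1 - b) (B(b) = -8 + (-1 - b)*b² = -8 + b²*(-1 - b))
(-6343 + 9086)*(B(-87) + F) = (-6343 + 9086)*((-8 - 1*(-87)² - 1*(-87)³) - 10044) = 2743*((-8 - 1*7569 - 1*(-658503)) - 10044) = 2743*((-8 - 7569 + 658503) - 10044) = 2743*(650926 - 10044) = 2743*640882 = 1757939326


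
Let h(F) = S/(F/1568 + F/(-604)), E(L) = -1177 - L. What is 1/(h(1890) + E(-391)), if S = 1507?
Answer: -32535/51058894 ≈ -0.00063721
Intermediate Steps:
h(F) = -356809376/(241*F) (h(F) = 1507/(F/1568 + F/(-604)) = 1507/(F*(1/1568) + F*(-1/604)) = 1507/(F/1568 - F/604) = 1507/((-241*F/236768)) = 1507*(-236768/(241*F)) = -356809376/(241*F))
1/(h(1890) + E(-391)) = 1/(-356809376/241/1890 + (-1177 - 1*(-391))) = 1/(-356809376/241*1/1890 + (-1177 + 391)) = 1/(-25486384/32535 - 786) = 1/(-51058894/32535) = -32535/51058894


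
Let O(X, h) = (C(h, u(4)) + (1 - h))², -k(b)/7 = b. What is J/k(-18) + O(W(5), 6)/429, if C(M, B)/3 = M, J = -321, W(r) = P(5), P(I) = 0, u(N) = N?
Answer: -995/462 ≈ -2.1537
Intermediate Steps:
k(b) = -7*b
W(r) = 0
C(M, B) = 3*M
O(X, h) = (1 + 2*h)² (O(X, h) = (3*h + (1 - h))² = (1 + 2*h)²)
J/k(-18) + O(W(5), 6)/429 = -321/((-7*(-18))) + (1 + 2*6)²/429 = -321/126 + (1 + 12)²*(1/429) = -321*1/126 + 13²*(1/429) = -107/42 + 169*(1/429) = -107/42 + 13/33 = -995/462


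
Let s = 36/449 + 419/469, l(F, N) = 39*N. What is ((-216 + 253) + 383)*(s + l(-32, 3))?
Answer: 1490579520/30083 ≈ 49549.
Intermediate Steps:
s = 205015/210581 (s = 36*(1/449) + 419*(1/469) = 36/449 + 419/469 = 205015/210581 ≈ 0.97357)
((-216 + 253) + 383)*(s + l(-32, 3)) = ((-216 + 253) + 383)*(205015/210581 + 39*3) = (37 + 383)*(205015/210581 + 117) = 420*(24842992/210581) = 1490579520/30083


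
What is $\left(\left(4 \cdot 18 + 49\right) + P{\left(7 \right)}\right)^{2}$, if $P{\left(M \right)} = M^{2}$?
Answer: $28900$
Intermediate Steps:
$\left(\left(4 \cdot 18 + 49\right) + P{\left(7 \right)}\right)^{2} = \left(\left(4 \cdot 18 + 49\right) + 7^{2}\right)^{2} = \left(\left(72 + 49\right) + 49\right)^{2} = \left(121 + 49\right)^{2} = 170^{2} = 28900$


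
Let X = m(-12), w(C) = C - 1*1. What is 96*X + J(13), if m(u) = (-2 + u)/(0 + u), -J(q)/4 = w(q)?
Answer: 64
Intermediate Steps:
w(C) = -1 + C (w(C) = C - 1 = -1 + C)
J(q) = 4 - 4*q (J(q) = -4*(-1 + q) = 4 - 4*q)
m(u) = (-2 + u)/u
X = 7/6 (X = (-2 - 12)/(-12) = -1/12*(-14) = 7/6 ≈ 1.1667)
96*X + J(13) = 96*(7/6) + (4 - 4*13) = 112 + (4 - 52) = 112 - 48 = 64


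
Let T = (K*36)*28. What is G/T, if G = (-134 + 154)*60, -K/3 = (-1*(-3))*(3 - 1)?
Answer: -25/378 ≈ -0.066138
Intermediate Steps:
K = -18 (K = -3*(-1*(-3))*(3 - 1) = -9*2 = -3*6 = -18)
T = -18144 (T = -18*36*28 = -648*28 = -18144)
G = 1200 (G = 20*60 = 1200)
G/T = 1200/(-18144) = 1200*(-1/18144) = -25/378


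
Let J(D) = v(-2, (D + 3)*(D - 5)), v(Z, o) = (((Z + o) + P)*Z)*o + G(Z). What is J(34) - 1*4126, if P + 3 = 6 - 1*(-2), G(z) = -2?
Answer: -2313224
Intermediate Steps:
P = 5 (P = -3 + (6 - 1*(-2)) = -3 + (6 + 2) = -3 + 8 = 5)
v(Z, o) = -2 + Z*o*(5 + Z + o) (v(Z, o) = (((Z + o) + 5)*Z)*o - 2 = ((5 + Z + o)*Z)*o - 2 = (Z*(5 + Z + o))*o - 2 = Z*o*(5 + Z + o) - 2 = -2 + Z*o*(5 + Z + o))
J(D) = -2 - 6*(-5 + D)*(3 + D) - 2*(-5 + D)²*(3 + D)² (J(D) = -2 - 2*(D - 5)²*(D + 3)² + ((D + 3)*(D - 5))*(-2)² + 5*(-2)*((D + 3)*(D - 5)) = -2 - 2*(-5 + D)²*(3 + D)² + ((3 + D)*(-5 + D))*4 + 5*(-2)*((3 + D)*(-5 + D)) = -2 - 2*(-5 + D)²*(3 + D)² + ((-5 + D)*(3 + D))*4 + 5*(-2)*((-5 + D)*(3 + D)) = -2 - 2*(-5 + D)²*(3 + D)² + 4*(-5 + D)*(3 + D) - 10*(-5 + D)*(3 + D) = -2 - 6*(-5 + D)*(3 + D) - 2*(-5 + D)²*(3 + D)²)
J(34) - 1*4126 = (-362 - 108*34 - 2*34⁴ + 8*34³ + 46*34²) - 1*4126 = (-362 - 3672 - 2*1336336 + 8*39304 + 46*1156) - 4126 = (-362 - 3672 - 2672672 + 314432 + 53176) - 4126 = -2309098 - 4126 = -2313224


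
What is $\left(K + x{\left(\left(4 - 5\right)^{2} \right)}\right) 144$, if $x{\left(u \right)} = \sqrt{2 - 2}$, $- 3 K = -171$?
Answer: $8208$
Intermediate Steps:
$K = 57$ ($K = \left(- \frac{1}{3}\right) \left(-171\right) = 57$)
$x{\left(u \right)} = 0$ ($x{\left(u \right)} = \sqrt{0} = 0$)
$\left(K + x{\left(\left(4 - 5\right)^{2} \right)}\right) 144 = \left(57 + 0\right) 144 = 57 \cdot 144 = 8208$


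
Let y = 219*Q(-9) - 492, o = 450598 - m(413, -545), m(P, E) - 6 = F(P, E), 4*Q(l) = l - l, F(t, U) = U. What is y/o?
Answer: -164/150379 ≈ -0.0010906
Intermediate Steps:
Q(l) = 0 (Q(l) = (l - l)/4 = (1/4)*0 = 0)
m(P, E) = 6 + E
o = 451137 (o = 450598 - (6 - 545) = 450598 - 1*(-539) = 450598 + 539 = 451137)
y = -492 (y = 219*0 - 492 = 0 - 492 = -492)
y/o = -492/451137 = -492*1/451137 = -164/150379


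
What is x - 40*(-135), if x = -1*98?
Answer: 5302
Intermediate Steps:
x = -98
x - 40*(-135) = -98 - 40*(-135) = -98 + 5400 = 5302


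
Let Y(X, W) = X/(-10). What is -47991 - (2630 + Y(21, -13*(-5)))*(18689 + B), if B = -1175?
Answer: -230365158/5 ≈ -4.6073e+7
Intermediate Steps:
Y(X, W) = -X/10 (Y(X, W) = X*(-⅒) = -X/10)
-47991 - (2630 + Y(21, -13*(-5)))*(18689 + B) = -47991 - (2630 - ⅒*21)*(18689 - 1175) = -47991 - (2630 - 21/10)*17514 = -47991 - 26279*17514/10 = -47991 - 1*230125203/5 = -47991 - 230125203/5 = -230365158/5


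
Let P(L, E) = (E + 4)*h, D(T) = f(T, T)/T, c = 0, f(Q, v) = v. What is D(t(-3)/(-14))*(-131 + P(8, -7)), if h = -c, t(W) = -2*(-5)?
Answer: -131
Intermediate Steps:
t(W) = 10
h = 0 (h = -1*0 = 0)
D(T) = 1 (D(T) = T/T = 1)
P(L, E) = 0 (P(L, E) = (E + 4)*0 = (4 + E)*0 = 0)
D(t(-3)/(-14))*(-131 + P(8, -7)) = 1*(-131 + 0) = 1*(-131) = -131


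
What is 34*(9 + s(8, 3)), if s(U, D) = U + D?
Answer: 680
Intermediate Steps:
s(U, D) = D + U
34*(9 + s(8, 3)) = 34*(9 + (3 + 8)) = 34*(9 + 11) = 34*20 = 680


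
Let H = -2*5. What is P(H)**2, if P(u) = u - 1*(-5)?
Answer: 25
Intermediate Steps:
H = -10
P(u) = 5 + u (P(u) = u + 5 = 5 + u)
P(H)**2 = (5 - 10)**2 = (-5)**2 = 25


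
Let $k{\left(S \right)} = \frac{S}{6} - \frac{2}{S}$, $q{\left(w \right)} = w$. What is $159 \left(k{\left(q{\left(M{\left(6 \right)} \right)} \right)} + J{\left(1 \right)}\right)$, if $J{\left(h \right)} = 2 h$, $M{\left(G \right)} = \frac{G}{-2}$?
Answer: $\frac{689}{2} \approx 344.5$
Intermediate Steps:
$M{\left(G \right)} = - \frac{G}{2}$ ($M{\left(G \right)} = G \left(- \frac{1}{2}\right) = - \frac{G}{2}$)
$k{\left(S \right)} = - \frac{2}{S} + \frac{S}{6}$ ($k{\left(S \right)} = S \frac{1}{6} - \frac{2}{S} = \frac{S}{6} - \frac{2}{S} = - \frac{2}{S} + \frac{S}{6}$)
$159 \left(k{\left(q{\left(M{\left(6 \right)} \right)} \right)} + J{\left(1 \right)}\right) = 159 \left(\left(- \frac{2}{\left(- \frac{1}{2}\right) 6} + \frac{\left(- \frac{1}{2}\right) 6}{6}\right) + 2 \cdot 1\right) = 159 \left(\left(- \frac{2}{-3} + \frac{1}{6} \left(-3\right)\right) + 2\right) = 159 \left(\left(\left(-2\right) \left(- \frac{1}{3}\right) - \frac{1}{2}\right) + 2\right) = 159 \left(\left(\frac{2}{3} - \frac{1}{2}\right) + 2\right) = 159 \left(\frac{1}{6} + 2\right) = 159 \cdot \frac{13}{6} = \frac{689}{2}$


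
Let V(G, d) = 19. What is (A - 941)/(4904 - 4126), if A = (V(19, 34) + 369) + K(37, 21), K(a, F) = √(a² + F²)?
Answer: -553/778 + √1810/778 ≈ -0.65611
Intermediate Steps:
K(a, F) = √(F² + a²)
A = 388 + √1810 (A = (19 + 369) + √(21² + 37²) = 388 + √(441 + 1369) = 388 + √1810 ≈ 430.54)
(A - 941)/(4904 - 4126) = ((388 + √1810) - 941)/(4904 - 4126) = (-553 + √1810)/778 = (-553 + √1810)*(1/778) = -553/778 + √1810/778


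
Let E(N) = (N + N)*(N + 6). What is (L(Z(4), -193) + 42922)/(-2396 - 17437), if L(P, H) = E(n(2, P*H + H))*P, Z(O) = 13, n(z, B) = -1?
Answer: -14264/6611 ≈ -2.1576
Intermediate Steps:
E(N) = 2*N*(6 + N) (E(N) = (2*N)*(6 + N) = 2*N*(6 + N))
L(P, H) = -10*P (L(P, H) = (2*(-1)*(6 - 1))*P = (2*(-1)*5)*P = -10*P)
(L(Z(4), -193) + 42922)/(-2396 - 17437) = (-10*13 + 42922)/(-2396 - 17437) = (-130 + 42922)/(-19833) = 42792*(-1/19833) = -14264/6611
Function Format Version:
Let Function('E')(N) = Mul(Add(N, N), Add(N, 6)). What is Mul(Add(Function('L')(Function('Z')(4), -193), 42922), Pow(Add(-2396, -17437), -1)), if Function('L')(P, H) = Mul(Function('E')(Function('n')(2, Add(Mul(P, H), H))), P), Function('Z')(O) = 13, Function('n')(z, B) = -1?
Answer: Rational(-14264, 6611) ≈ -2.1576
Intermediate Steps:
Function('E')(N) = Mul(2, N, Add(6, N)) (Function('E')(N) = Mul(Mul(2, N), Add(6, N)) = Mul(2, N, Add(6, N)))
Function('L')(P, H) = Mul(-10, P) (Function('L')(P, H) = Mul(Mul(2, -1, Add(6, -1)), P) = Mul(Mul(2, -1, 5), P) = Mul(-10, P))
Mul(Add(Function('L')(Function('Z')(4), -193), 42922), Pow(Add(-2396, -17437), -1)) = Mul(Add(Mul(-10, 13), 42922), Pow(Add(-2396, -17437), -1)) = Mul(Add(-130, 42922), Pow(-19833, -1)) = Mul(42792, Rational(-1, 19833)) = Rational(-14264, 6611)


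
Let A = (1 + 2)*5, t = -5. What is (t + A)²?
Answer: 100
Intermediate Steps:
A = 15 (A = 3*5 = 15)
(t + A)² = (-5 + 15)² = 10² = 100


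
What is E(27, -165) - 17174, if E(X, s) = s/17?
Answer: -292123/17 ≈ -17184.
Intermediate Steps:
E(X, s) = s/17 (E(X, s) = s*(1/17) = s/17)
E(27, -165) - 17174 = (1/17)*(-165) - 17174 = -165/17 - 17174 = -292123/17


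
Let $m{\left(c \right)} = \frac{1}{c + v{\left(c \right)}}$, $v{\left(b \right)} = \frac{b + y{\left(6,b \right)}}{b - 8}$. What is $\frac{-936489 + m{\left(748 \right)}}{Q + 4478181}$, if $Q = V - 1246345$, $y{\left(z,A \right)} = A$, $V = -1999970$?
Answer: $- \frac{129941594521}{170926334964} \approx -0.76022$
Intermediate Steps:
$v{\left(b \right)} = \frac{2 b}{-8 + b}$ ($v{\left(b \right)} = \frac{b + b}{b - 8} = \frac{2 b}{-8 + b}$)
$m{\left(c \right)} = \frac{1}{c + \frac{2 c}{-8 + c}}$
$Q = -3246315$ ($Q = -1999970 - 1246345 = -3246315$)
$\frac{-936489 + m{\left(748 \right)}}{Q + 4478181} = \frac{-936489 + \frac{-8 + 748}{748 \left(-6 + 748\right)}}{-3246315 + 4478181} = \frac{-936489 + \frac{1}{748} \cdot \frac{1}{742} \cdot 740}{1231866} = \left(-936489 + \frac{1}{748} \cdot \frac{1}{742} \cdot 740\right) \frac{1}{1231866} = \left(-936489 + \frac{185}{138754}\right) \frac{1}{1231866} = \left(- \frac{129941594521}{138754}\right) \frac{1}{1231866} = - \frac{129941594521}{170926334964}$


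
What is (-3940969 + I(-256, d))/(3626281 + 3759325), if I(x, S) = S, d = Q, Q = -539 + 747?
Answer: -3940761/7385606 ≈ -0.53357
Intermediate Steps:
Q = 208
d = 208
(-3940969 + I(-256, d))/(3626281 + 3759325) = (-3940969 + 208)/(3626281 + 3759325) = -3940761/7385606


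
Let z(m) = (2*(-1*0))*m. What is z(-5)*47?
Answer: 0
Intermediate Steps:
z(m) = 0 (z(m) = (2*0)*m = 0*m = 0)
z(-5)*47 = 0*47 = 0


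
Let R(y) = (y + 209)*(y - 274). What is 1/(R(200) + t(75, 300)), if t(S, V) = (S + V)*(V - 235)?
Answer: -1/5891 ≈ -0.00016975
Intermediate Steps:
t(S, V) = (-235 + V)*(S + V) (t(S, V) = (S + V)*(-235 + V) = (-235 + V)*(S + V))
R(y) = (-274 + y)*(209 + y) (R(y) = (209 + y)*(-274 + y) = (-274 + y)*(209 + y))
1/(R(200) + t(75, 300)) = 1/((-57266 + 200² - 65*200) + (300² - 235*75 - 235*300 + 75*300)) = 1/((-57266 + 40000 - 13000) + (90000 - 17625 - 70500 + 22500)) = 1/(-30266 + 24375) = 1/(-5891) = -1/5891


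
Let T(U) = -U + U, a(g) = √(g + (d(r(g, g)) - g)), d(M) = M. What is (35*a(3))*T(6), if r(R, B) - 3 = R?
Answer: 0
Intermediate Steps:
r(R, B) = 3 + R
a(g) = √(3 + g) (a(g) = √(g + ((3 + g) - g)) = √(g + 3) = √(3 + g))
T(U) = 0
(35*a(3))*T(6) = (35*√(3 + 3))*0 = (35*√6)*0 = 0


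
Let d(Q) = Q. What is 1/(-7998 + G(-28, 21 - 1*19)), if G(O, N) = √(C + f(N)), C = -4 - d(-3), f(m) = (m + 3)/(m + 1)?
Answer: -11997/95952005 - √6/191904010 ≈ -0.00012504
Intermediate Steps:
f(m) = (3 + m)/(1 + m)
C = -1 (C = -4 - 1*(-3) = -4 + 3 = -1)
G(O, N) = √(-1 + (3 + N)/(1 + N))
1/(-7998 + G(-28, 21 - 1*19)) = 1/(-7998 + √2*√(1/(1 + (21 - 1*19)))) = 1/(-7998 + √2*√(1/(1 + (21 - 19)))) = 1/(-7998 + √2*√(1/(1 + 2))) = 1/(-7998 + √2*√(1/3)) = 1/(-7998 + √2*√(⅓)) = 1/(-7998 + √2*(√3/3)) = 1/(-7998 + √6/3)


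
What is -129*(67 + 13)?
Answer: -10320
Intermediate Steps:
-129*(67 + 13) = -129*80 = -10320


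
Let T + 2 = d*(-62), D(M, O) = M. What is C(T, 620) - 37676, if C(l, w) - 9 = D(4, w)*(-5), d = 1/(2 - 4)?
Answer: -37687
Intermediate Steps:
d = -½ (d = 1/(-2) = -½ ≈ -0.50000)
T = 29 (T = -2 - ½*(-62) = -2 + 31 = 29)
C(l, w) = -11 (C(l, w) = 9 + 4*(-5) = 9 - 20 = -11)
C(T, 620) - 37676 = -11 - 37676 = -37687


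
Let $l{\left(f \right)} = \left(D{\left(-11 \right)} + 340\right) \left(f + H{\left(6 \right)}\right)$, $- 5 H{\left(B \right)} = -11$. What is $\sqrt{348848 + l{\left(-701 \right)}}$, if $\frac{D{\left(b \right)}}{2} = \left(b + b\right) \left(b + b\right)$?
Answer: $\frac{2 i \sqrt{3532390}}{5} \approx 751.79 i$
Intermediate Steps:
$D{\left(b \right)} = 8 b^{2}$ ($D{\left(b \right)} = 2 \left(b + b\right) \left(b + b\right) = 2 \cdot 2 b 2 b = 2 \cdot 4 b^{2} = 8 b^{2}$)
$H{\left(B \right)} = \frac{11}{5}$ ($H{\left(B \right)} = \left(- \frac{1}{5}\right) \left(-11\right) = \frac{11}{5}$)
$l{\left(f \right)} = \frac{14388}{5} + 1308 f$ ($l{\left(f \right)} = \left(8 \left(-11\right)^{2} + 340\right) \left(f + \frac{11}{5}\right) = \left(8 \cdot 121 + 340\right) \left(\frac{11}{5} + f\right) = \left(968 + 340\right) \left(\frac{11}{5} + f\right) = 1308 \left(\frac{11}{5} + f\right) = \frac{14388}{5} + 1308 f$)
$\sqrt{348848 + l{\left(-701 \right)}} = \sqrt{348848 + \left(\frac{14388}{5} + 1308 \left(-701\right)\right)} = \sqrt{348848 + \left(\frac{14388}{5} - 916908\right)} = \sqrt{348848 - \frac{4570152}{5}} = \sqrt{- \frac{2825912}{5}} = \frac{2 i \sqrt{3532390}}{5}$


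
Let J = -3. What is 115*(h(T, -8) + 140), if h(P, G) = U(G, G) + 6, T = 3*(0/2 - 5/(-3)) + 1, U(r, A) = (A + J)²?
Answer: 30705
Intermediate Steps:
U(r, A) = (-3 + A)² (U(r, A) = (A - 3)² = (-3 + A)²)
T = 6 (T = 3*(0*(½) - 5*(-⅓)) + 1 = 3*(0 + 5/3) + 1 = 3*(5/3) + 1 = 5 + 1 = 6)
h(P, G) = 6 + (-3 + G)² (h(P, G) = (-3 + G)² + 6 = 6 + (-3 + G)²)
115*(h(T, -8) + 140) = 115*((6 + (-3 - 8)²) + 140) = 115*((6 + (-11)²) + 140) = 115*((6 + 121) + 140) = 115*(127 + 140) = 115*267 = 30705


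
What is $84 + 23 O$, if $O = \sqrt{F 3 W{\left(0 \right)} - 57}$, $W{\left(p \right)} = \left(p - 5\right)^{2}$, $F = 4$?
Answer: $84 + 207 \sqrt{3} \approx 442.53$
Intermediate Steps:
$W{\left(p \right)} = \left(-5 + p\right)^{2}$
$O = 9 \sqrt{3}$ ($O = \sqrt{4 \cdot 3 \left(-5 + 0\right)^{2} - 57} = \sqrt{12 \left(-5\right)^{2} - 57} = \sqrt{12 \cdot 25 - 57} = \sqrt{300 - 57} = \sqrt{243} = 9 \sqrt{3} \approx 15.588$)
$84 + 23 O = 84 + 23 \cdot 9 \sqrt{3} = 84 + 207 \sqrt{3}$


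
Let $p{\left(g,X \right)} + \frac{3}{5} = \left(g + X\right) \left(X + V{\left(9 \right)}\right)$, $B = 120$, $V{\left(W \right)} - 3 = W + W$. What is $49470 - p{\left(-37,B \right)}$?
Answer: $\frac{188838}{5} \approx 37768.0$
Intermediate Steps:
$V{\left(W \right)} = 3 + 2 W$ ($V{\left(W \right)} = 3 + \left(W + W\right) = 3 + 2 W$)
$p{\left(g,X \right)} = - \frac{3}{5} + \left(21 + X\right) \left(X + g\right)$ ($p{\left(g,X \right)} = - \frac{3}{5} + \left(g + X\right) \left(X + \left(3 + 2 \cdot 9\right)\right) = - \frac{3}{5} + \left(X + g\right) \left(X + \left(3 + 18\right)\right) = - \frac{3}{5} + \left(X + g\right) \left(X + 21\right) = - \frac{3}{5} + \left(X + g\right) \left(21 + X\right) = - \frac{3}{5} + \left(21 + X\right) \left(X + g\right)$)
$49470 - p{\left(-37,B \right)} = 49470 - \left(- \frac{3}{5} + 120^{2} + 21 \cdot 120 + 21 \left(-37\right) + 120 \left(-37\right)\right) = 49470 - \left(- \frac{3}{5} + 14400 + 2520 - 777 - 4440\right) = 49470 - \frac{58512}{5} = \frac{188838}{5}$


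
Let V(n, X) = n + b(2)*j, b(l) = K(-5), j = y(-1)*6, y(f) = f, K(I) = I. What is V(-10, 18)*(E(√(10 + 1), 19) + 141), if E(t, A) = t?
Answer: 2820 + 20*√11 ≈ 2886.3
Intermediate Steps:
j = -6 (j = -1*6 = -6)
b(l) = -5
V(n, X) = 30 + n (V(n, X) = n - 5*(-6) = n + 30 = 30 + n)
V(-10, 18)*(E(√(10 + 1), 19) + 141) = (30 - 10)*(√(10 + 1) + 141) = 20*(√11 + 141) = 20*(141 + √11) = 2820 + 20*√11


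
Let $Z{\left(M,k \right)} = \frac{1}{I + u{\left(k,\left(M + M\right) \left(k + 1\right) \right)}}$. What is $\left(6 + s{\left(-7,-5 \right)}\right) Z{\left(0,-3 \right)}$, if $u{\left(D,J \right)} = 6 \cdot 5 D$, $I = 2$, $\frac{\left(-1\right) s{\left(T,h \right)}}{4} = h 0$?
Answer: $- \frac{3}{44} \approx -0.068182$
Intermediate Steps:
$s{\left(T,h \right)} = 0$ ($s{\left(T,h \right)} = - 4 h 0 = \left(-4\right) 0 = 0$)
$u{\left(D,J \right)} = 30 D$
$Z{\left(M,k \right)} = \frac{1}{2 + 30 k}$
$\left(6 + s{\left(-7,-5 \right)}\right) Z{\left(0,-3 \right)} = \left(6 + 0\right) \frac{1}{2 \left(1 + 15 \left(-3\right)\right)} = 6 \frac{1}{2 \left(1 - 45\right)} = 6 \frac{1}{2 \left(-44\right)} = 6 \cdot \frac{1}{2} \left(- \frac{1}{44}\right) = 6 \left(- \frac{1}{88}\right) = - \frac{3}{44}$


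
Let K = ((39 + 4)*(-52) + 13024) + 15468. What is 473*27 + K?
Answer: 39027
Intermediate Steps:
K = 26256 (K = (43*(-52) + 13024) + 15468 = (-2236 + 13024) + 15468 = 10788 + 15468 = 26256)
473*27 + K = 473*27 + 26256 = 12771 + 26256 = 39027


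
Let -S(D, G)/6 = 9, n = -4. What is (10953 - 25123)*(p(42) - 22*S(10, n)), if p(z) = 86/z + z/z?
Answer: -354420040/21 ≈ -1.6877e+7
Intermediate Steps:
S(D, G) = -54 (S(D, G) = -6*9 = -54)
p(z) = 1 + 86/z (p(z) = 86/z + 1 = 1 + 86/z)
(10953 - 25123)*(p(42) - 22*S(10, n)) = (10953 - 25123)*((86 + 42)/42 - 22*(-54)) = -14170*((1/42)*128 + 1188) = -14170*(64/21 + 1188) = -14170*25012/21 = -354420040/21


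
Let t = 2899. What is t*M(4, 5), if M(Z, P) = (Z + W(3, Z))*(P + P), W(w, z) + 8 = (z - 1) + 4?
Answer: 86970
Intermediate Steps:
W(w, z) = -5 + z (W(w, z) = -8 + ((z - 1) + 4) = -8 + ((-1 + z) + 4) = -8 + (3 + z) = -5 + z)
M(Z, P) = 2*P*(-5 + 2*Z) (M(Z, P) = (Z + (-5 + Z))*(P + P) = (-5 + 2*Z)*(2*P) = 2*P*(-5 + 2*Z))
t*M(4, 5) = 2899*(2*5*(-5 + 2*4)) = 2899*(2*5*(-5 + 8)) = 2899*(2*5*3) = 2899*30 = 86970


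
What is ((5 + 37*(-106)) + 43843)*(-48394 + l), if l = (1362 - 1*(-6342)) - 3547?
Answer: -1766206462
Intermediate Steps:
l = 4157 (l = (1362 + 6342) - 3547 = 7704 - 3547 = 4157)
((5 + 37*(-106)) + 43843)*(-48394 + l) = ((5 + 37*(-106)) + 43843)*(-48394 + 4157) = ((5 - 3922) + 43843)*(-44237) = (-3917 + 43843)*(-44237) = 39926*(-44237) = -1766206462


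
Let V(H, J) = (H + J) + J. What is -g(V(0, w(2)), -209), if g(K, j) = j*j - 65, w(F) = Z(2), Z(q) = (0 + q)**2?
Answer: -43616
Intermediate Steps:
Z(q) = q**2
w(F) = 4 (w(F) = 2**2 = 4)
V(H, J) = H + 2*J
g(K, j) = -65 + j**2 (g(K, j) = j**2 - 65 = -65 + j**2)
-g(V(0, w(2)), -209) = -(-65 + (-209)**2) = -(-65 + 43681) = -1*43616 = -43616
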